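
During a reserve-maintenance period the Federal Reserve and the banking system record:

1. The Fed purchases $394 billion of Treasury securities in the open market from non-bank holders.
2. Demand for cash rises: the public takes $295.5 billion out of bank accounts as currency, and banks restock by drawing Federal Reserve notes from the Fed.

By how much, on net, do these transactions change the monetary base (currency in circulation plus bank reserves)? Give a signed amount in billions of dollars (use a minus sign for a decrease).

+$394 billion

Asset purchase (from non-banks) $394 billion: Fed balance sheet expands → +$394B.
Currency withdrawal $295.5 billion: just a shift between currency and reserves — both are base money → 0.
Net: 394 + 0 = +$394 billion.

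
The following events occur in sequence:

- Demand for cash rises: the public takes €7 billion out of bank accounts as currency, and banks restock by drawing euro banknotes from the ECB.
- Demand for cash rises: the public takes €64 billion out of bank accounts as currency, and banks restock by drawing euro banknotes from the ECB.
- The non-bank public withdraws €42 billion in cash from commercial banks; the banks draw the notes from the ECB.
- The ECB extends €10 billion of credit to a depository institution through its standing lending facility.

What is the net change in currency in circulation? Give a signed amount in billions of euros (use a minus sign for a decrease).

ECB balance sheet:
  Assets:      Loans to banks +€10B
  Liabilities: Bank reserves −€103B, Currency in circulation +€113B
Commercial banking system:
  Assets:      Reserves at CB −€103B
  Liabilities: Checkable deposits −€113B, Borrowings from CB +€10B
So the change in currency in circulation is +€113 billion.

+€113 billion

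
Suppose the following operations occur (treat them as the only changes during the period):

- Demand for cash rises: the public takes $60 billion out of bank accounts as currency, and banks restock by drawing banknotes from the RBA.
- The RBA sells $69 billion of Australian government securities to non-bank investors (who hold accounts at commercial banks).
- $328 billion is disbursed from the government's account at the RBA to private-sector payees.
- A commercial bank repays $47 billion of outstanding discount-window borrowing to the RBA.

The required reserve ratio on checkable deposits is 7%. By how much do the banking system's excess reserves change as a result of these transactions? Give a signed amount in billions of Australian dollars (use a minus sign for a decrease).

Currency withdrawal $60 billion: reserves −$60B, deposits −$60B.
Asset sale (to non-banks) $69 billion: reserves −$69B, deposits −$69B.
Government spending $328 billion: reserves +$328B, deposits +$328B.
Discount-window repayment $47 billion: reserves −$47B, deposits 0.
Totals: Δreserves = +$152B, Δdeposits = +$199B.
Δrequired reserves = 7% × +$199B = +$13.93B.
Δexcess reserves = Δreserves − Δrequired = +$152B − (+$13.93B) = +$138.07 billion.

+$138.07 billion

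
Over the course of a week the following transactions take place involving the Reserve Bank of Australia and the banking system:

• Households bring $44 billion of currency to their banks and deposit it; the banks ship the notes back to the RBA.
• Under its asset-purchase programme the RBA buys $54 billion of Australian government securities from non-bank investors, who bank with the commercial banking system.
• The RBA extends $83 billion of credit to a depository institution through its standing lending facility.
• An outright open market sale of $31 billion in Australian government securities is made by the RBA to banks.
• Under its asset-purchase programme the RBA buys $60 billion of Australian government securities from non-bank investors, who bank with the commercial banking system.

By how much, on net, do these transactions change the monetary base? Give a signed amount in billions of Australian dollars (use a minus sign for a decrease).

RBA balance sheet:
  Assets:      Securities +$83B, Loans to banks +$83B
  Liabilities: Bank reserves +$210B, Currency in circulation −$44B
Commercial banking system:
  Assets:      Reserves at CB +$210B, Securities +$31B
  Liabilities: Checkable deposits +$158B, Borrowings from CB +$83B
Monetary base = currency + reserves: −$44B + (+$210B) = +$166 billion.

+$166 billion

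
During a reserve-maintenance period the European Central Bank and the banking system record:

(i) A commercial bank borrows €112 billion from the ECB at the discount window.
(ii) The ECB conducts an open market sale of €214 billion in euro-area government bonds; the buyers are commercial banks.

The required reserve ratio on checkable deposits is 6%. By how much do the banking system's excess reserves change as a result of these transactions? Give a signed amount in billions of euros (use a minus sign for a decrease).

Discount-window loan €112 billion: reserves +€112B, deposits 0.
OMO sale (to banks) €214 billion: reserves −€214B, deposits 0.
Totals: Δreserves = −€102B, Δdeposits = 0.
Δrequired reserves = 6% × 0 = 0.
Δexcess reserves = Δreserves − Δrequired = −€102B − (0) = -€102 billion.

-€102 billion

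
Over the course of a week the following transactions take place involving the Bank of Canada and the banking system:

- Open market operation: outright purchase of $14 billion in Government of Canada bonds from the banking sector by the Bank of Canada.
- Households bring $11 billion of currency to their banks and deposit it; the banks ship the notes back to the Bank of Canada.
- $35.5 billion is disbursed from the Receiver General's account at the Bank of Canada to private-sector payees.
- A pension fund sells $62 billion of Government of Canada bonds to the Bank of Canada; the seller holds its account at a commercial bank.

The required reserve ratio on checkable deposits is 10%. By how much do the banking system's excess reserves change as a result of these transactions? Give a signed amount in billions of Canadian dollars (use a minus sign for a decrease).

OMO purchase (from banks) $14 billion: reserves +$14B, deposits 0.
Currency deposit $11 billion: reserves +$11B, deposits +$11B.
Government spending $35.5 billion: reserves +$35.5B, deposits +$35.5B.
Asset purchase (from non-banks) $62 billion: reserves +$62B, deposits +$62B.
Totals: Δreserves = +$122.5B, Δdeposits = +$108.5B.
Δrequired reserves = 10% × +$108.5B = +$10.85B.
Δexcess reserves = Δreserves − Δrequired = +$122.5B − (+$10.85B) = +$111.65 billion.

+$111.65 billion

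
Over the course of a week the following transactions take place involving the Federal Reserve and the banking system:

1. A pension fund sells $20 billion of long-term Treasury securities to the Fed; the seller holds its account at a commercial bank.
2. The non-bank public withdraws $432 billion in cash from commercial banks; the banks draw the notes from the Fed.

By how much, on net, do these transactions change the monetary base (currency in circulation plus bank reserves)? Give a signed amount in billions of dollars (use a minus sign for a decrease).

Asset purchase (from non-banks) $20 billion: Fed balance sheet expands → +$20B.
Currency withdrawal $432 billion: just a shift between currency and reserves — both are base money → 0.
Net: 20 + 0 = +$20 billion.

+$20 billion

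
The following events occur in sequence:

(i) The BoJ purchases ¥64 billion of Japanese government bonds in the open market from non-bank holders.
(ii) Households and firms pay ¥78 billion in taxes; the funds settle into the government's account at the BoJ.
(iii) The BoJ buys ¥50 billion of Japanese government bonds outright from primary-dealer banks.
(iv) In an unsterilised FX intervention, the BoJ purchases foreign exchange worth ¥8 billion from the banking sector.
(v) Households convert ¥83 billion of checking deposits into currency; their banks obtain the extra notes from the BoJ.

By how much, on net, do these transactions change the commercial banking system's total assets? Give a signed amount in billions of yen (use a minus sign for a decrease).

BoJ balance sheet:
  Assets:      Securities +¥114B, Foreign assets +¥8B
  Liabilities: Bank reserves −¥39B, Currency in circulation +¥83B, Government deposits +¥78B
Commercial banking system:
  Assets:      Reserves at CB −¥39B, Securities −¥50B, Foreign assets −¥8B
  Liabilities: Checkable deposits −¥97B
Change in total bank assets = -¥97 billion.

-¥97 billion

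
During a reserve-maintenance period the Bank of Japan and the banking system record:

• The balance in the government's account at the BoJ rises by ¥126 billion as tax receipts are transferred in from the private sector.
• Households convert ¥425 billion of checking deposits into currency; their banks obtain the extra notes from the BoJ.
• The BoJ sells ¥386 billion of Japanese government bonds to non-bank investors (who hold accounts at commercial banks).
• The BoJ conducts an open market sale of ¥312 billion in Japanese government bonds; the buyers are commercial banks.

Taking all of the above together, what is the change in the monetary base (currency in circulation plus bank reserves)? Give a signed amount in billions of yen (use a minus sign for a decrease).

-¥824 billion

Government account inflow ¥126 billion: reserves shift to a non-base liability → −¥126B.
Currency withdrawal ¥425 billion: just a shift between currency and reserves — both are base money → 0.
Asset sale (to non-banks) ¥386 billion: BoJ balance sheet contracts → −¥386B.
OMO sale (to banks) ¥312 billion: BoJ balance sheet contracts → −¥312B.
Net: −126 + 0 − 386 − 312 = -¥824 billion.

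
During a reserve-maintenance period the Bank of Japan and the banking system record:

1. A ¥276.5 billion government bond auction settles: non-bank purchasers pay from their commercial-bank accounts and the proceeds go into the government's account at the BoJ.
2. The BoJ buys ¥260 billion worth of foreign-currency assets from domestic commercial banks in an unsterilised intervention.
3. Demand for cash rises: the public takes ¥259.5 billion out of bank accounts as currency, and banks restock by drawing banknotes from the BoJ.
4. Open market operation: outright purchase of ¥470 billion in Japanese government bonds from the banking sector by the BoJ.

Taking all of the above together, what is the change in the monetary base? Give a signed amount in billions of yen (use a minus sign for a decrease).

+¥453.5 billion

Government account inflow ¥276.5 billion: reserves shift to a non-base liability → −¥276.5B.
FX purchase ¥260 billion: BoJ balance sheet expands → +¥260B.
Currency withdrawal ¥259.5 billion: just a shift between currency and reserves — both are base money → 0.
OMO purchase (from banks) ¥470 billion: BoJ balance sheet expands → +¥470B.
Net: −276.5 + 260 + 0 + 470 = +¥453.5 billion.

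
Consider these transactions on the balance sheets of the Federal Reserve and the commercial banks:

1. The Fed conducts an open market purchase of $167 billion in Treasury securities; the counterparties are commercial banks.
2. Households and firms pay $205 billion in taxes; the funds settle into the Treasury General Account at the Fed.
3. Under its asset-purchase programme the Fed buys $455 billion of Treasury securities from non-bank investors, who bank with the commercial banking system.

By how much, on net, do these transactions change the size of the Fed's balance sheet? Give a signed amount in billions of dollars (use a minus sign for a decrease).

Fed balance sheet:
  Assets:      Securities +$622B
  Liabilities: Bank reserves +$417B, Government deposits +$205B
Commercial banking system:
  Assets:      Reserves at CB +$417B, Securities −$167B
  Liabilities: Checkable deposits +$250B
Change in total Fed assets = +$622 billion.

+$622 billion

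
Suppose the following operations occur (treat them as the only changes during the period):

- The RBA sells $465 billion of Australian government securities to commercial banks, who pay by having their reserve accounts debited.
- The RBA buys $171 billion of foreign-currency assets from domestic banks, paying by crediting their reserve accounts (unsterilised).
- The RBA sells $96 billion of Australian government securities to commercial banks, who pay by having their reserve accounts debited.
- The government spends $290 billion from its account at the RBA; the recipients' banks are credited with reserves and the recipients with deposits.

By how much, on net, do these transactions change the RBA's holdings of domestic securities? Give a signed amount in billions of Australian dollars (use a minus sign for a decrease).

OMO sale (to banks) $465 billion: securities removed from the RBA's portfolio → −$465B.
FX purchase $171 billion: the RBA's securities portfolio is untouched → 0.
OMO sale (to banks) $96 billion: securities removed from the RBA's portfolio → −$96B.
Government spending $290 billion: the RBA's securities portfolio is untouched → 0.
Net: −465 + 0 − 96 + 0 = -$561 billion.

-$561 billion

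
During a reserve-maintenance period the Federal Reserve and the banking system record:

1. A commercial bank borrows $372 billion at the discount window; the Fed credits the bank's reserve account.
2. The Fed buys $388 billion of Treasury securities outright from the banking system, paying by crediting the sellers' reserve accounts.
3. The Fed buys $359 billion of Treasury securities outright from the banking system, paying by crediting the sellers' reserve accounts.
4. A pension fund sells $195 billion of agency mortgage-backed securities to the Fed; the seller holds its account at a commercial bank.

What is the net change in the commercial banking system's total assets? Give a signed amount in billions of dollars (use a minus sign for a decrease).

Discount-window loan $372 billion: bank balance sheets expand → +$372B.
OMO purchase (from banks) $388 billion: just an asset swap on bank balance sheets → 0.
OMO purchase (from banks) $359 billion: just an asset swap on bank balance sheets → 0.
Asset purchase (from non-banks) $195 billion: bank balance sheets expand → +$195B.
Net: 372 + 0 + 0 + 195 = +$567 billion.

+$567 billion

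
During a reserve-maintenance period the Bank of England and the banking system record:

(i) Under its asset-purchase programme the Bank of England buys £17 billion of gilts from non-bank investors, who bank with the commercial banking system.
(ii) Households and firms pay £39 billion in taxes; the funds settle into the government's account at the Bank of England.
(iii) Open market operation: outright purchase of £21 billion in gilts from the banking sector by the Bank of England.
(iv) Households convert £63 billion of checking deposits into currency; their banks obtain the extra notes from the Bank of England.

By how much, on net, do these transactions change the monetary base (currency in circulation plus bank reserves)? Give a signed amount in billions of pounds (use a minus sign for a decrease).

Asset purchase (from non-banks) £17 billion: Bank of England balance sheet expands → +£17B.
Government account inflow £39 billion: reserves shift to a non-base liability → −£39B.
OMO purchase (from banks) £21 billion: Bank of England balance sheet expands → +£21B.
Currency withdrawal £63 billion: just a shift between currency and reserves — both are base money → 0.
Net: 17 − 39 + 21 + 0 = -£1 billion.

-£1 billion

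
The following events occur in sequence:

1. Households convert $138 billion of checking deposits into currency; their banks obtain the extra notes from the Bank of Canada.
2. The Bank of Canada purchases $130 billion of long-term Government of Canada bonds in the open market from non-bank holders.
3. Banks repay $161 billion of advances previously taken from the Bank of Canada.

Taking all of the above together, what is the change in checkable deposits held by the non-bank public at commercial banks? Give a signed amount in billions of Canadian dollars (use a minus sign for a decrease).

Bank of Canada balance sheet:
  Assets:      Securities +$130B, Loans to banks −$161B
  Liabilities: Bank reserves −$169B, Currency in circulation +$138B
Commercial banking system:
  Assets:      Reserves at CB −$169B
  Liabilities: Checkable deposits −$8B, Borrowings from CB −$161B
So the change in checkable deposits held by the non-bank public at commercial banks is -$8 billion.

-$8 billion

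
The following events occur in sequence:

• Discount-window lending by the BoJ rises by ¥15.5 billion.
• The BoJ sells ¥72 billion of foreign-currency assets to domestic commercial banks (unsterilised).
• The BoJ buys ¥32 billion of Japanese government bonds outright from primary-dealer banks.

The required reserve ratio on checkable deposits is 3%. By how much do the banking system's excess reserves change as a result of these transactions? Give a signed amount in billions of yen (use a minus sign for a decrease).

-¥24.5 billion

Discount-window loan ¥15.5 billion: reserves +¥15.5B, deposits 0.
FX sale ¥72 billion: reserves −¥72B, deposits 0.
OMO purchase (from banks) ¥32 billion: reserves +¥32B, deposits 0.
Totals: Δreserves = −¥24.5B, Δdeposits = 0.
Δrequired reserves = 3% × 0 = 0.
Δexcess reserves = Δreserves − Δrequired = −¥24.5B − (0) = -¥24.5 billion.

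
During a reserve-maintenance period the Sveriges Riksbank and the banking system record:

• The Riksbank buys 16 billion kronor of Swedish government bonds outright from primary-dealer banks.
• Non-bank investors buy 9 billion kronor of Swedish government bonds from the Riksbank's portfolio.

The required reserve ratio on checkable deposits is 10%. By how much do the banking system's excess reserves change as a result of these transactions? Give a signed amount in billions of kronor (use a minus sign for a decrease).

OMO purchase (from banks) 16 billion kronor: reserves +16B, deposits 0.
Asset sale (to non-banks) 9 billion kronor: reserves −9B, deposits −9B.
Totals: Δreserves = +7B, Δdeposits = −9B.
Δrequired reserves = 10% × −9B = −0.9B.
Δexcess reserves = Δreserves − Δrequired = +7B − (−0.9B) = +7.9 billion.

+7.9 billion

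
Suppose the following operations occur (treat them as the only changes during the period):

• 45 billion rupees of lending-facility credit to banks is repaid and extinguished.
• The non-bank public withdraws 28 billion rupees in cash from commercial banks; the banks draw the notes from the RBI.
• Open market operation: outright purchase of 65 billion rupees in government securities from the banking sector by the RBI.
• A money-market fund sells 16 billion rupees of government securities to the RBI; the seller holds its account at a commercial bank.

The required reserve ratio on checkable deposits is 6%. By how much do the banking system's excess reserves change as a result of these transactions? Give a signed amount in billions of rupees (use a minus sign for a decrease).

+8.72 billion

Discount-window repayment 45 billion rupees: reserves −45B, deposits 0.
Currency withdrawal 28 billion rupees: reserves −28B, deposits −28B.
OMO purchase (from banks) 65 billion rupees: reserves +65B, deposits 0.
Asset purchase (from non-banks) 16 billion rupees: reserves +16B, deposits +16B.
Totals: Δreserves = +8B, Δdeposits = −12B.
Δrequired reserves = 6% × −12B = −0.72B.
Δexcess reserves = Δreserves − Δrequired = +8B − (−0.72B) = +8.72 billion.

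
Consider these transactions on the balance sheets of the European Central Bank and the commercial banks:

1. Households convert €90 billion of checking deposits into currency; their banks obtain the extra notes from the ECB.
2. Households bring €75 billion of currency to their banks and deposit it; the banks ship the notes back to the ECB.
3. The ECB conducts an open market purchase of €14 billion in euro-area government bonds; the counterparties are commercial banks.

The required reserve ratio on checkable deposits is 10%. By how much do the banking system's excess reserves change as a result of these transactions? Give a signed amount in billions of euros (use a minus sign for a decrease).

Currency withdrawal €90 billion: reserves −€90B, deposits −€90B.
Currency deposit €75 billion: reserves +€75B, deposits +€75B.
OMO purchase (from banks) €14 billion: reserves +€14B, deposits 0.
Totals: Δreserves = −€1B, Δdeposits = −€15B.
Δrequired reserves = 10% × −€15B = −€1.5B.
Δexcess reserves = Δreserves − Δrequired = −€1B − (−€1.5B) = +€0.5 billion.

+€0.5 billion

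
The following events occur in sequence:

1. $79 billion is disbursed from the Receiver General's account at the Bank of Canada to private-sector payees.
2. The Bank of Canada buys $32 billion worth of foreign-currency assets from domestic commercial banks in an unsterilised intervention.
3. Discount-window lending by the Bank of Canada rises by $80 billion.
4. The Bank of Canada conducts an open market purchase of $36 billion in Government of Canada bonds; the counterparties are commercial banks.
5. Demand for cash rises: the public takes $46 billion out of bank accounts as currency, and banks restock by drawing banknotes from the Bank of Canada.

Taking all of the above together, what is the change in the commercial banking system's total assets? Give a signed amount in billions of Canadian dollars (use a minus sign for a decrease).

Government spending $79 billion: bank balance sheets expand → +$79B.
FX purchase $32 billion: just an asset swap on bank balance sheets → 0.
Discount-window loan $80 billion: bank balance sheets expand → +$80B.
OMO purchase (from banks) $36 billion: just an asset swap on bank balance sheets → 0.
Currency withdrawal $46 billion: bank balance sheets shrink → −$46B.
Net: 79 + 0 + 80 + 0 − 46 = +$113 billion.

+$113 billion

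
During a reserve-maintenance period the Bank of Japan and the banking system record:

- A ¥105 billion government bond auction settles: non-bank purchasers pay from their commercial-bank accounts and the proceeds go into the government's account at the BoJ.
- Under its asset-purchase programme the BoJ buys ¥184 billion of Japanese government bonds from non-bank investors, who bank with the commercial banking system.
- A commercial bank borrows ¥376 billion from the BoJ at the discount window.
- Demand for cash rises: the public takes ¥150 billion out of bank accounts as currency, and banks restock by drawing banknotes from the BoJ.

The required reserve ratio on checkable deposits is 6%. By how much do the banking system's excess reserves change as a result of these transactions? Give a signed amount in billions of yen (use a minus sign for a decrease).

+¥309.26 billion

Government account inflow ¥105 billion: reserves −¥105B, deposits −¥105B.
Asset purchase (from non-banks) ¥184 billion: reserves +¥184B, deposits +¥184B.
Discount-window loan ¥376 billion: reserves +¥376B, deposits 0.
Currency withdrawal ¥150 billion: reserves −¥150B, deposits −¥150B.
Totals: Δreserves = +¥305B, Δdeposits = −¥71B.
Δrequired reserves = 6% × −¥71B = −¥4.26B.
Δexcess reserves = Δreserves − Δrequired = +¥305B − (−¥4.26B) = +¥309.26 billion.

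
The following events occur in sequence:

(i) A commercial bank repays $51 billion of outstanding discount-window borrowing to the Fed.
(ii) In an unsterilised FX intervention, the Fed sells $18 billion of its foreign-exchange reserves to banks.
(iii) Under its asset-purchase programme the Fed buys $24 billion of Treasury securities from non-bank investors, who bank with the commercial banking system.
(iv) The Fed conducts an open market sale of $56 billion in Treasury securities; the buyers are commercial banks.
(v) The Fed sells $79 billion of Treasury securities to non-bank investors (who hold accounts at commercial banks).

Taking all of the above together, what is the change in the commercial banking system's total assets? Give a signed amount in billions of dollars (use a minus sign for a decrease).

-$106 billion

Discount-window repayment $51 billion: bank balance sheets shrink → −$51B.
FX sale $18 billion: just an asset swap on bank balance sheets → 0.
Asset purchase (from non-banks) $24 billion: bank balance sheets expand → +$24B.
OMO sale (to banks) $56 billion: just an asset swap on bank balance sheets → 0.
Asset sale (to non-banks) $79 billion: bank balance sheets shrink → −$79B.
Net: −51 + 0 + 24 + 0 − 79 = -$106 billion.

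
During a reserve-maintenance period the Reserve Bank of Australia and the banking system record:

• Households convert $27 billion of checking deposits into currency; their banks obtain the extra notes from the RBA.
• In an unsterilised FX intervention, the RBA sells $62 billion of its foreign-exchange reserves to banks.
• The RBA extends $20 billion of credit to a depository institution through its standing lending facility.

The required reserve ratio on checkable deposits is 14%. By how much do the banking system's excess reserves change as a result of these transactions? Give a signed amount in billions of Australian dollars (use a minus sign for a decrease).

Currency withdrawal $27 billion: reserves −$27B, deposits −$27B.
FX sale $62 billion: reserves −$62B, deposits 0.
Discount-window loan $20 billion: reserves +$20B, deposits 0.
Totals: Δreserves = −$69B, Δdeposits = −$27B.
Δrequired reserves = 14% × −$27B = −$3.78B.
Δexcess reserves = Δreserves − Δrequired = −$69B − (−$3.78B) = -$65.22 billion.

-$65.22 billion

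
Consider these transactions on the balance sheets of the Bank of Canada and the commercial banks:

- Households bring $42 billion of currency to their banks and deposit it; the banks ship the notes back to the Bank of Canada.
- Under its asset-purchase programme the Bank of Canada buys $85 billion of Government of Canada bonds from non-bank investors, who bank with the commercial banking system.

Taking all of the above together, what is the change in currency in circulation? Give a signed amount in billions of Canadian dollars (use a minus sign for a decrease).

-$42 billion

Currency deposit $42 billion: notes return to the central bank → −$42B.
Asset purchase (from non-banks) $85 billion: no currency enters or leaves circulation → 0.
Net: −42 + 0 = -$42 billion.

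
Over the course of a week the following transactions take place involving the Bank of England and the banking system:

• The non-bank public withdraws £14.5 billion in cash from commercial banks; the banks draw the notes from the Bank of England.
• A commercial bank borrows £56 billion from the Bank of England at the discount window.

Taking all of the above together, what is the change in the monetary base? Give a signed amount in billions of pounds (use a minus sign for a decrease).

+£56 billion

Bank of England balance sheet:
  Assets:      Loans to banks +£56B
  Liabilities: Bank reserves +£41.5B, Currency in circulation +£14.5B
Monetary base = currency + reserves: +£14.5B + (+£41.5B) = +£56 billion.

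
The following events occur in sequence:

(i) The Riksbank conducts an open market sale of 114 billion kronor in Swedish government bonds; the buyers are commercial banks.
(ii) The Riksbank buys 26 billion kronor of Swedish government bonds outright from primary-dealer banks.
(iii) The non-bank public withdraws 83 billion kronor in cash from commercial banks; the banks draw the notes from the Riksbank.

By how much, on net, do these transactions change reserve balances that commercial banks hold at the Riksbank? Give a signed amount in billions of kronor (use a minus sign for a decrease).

-171 billion

Riksbank balance sheet:
  Assets:      Securities −88B
  Liabilities: Bank reserves −171B, Currency in circulation +83B
Commercial banking system:
  Assets:      Reserves at CB −171B, Securities +88B
  Liabilities: Checkable deposits −83B
So the change in reserve balances that commercial banks hold at the Riksbank is -171 billion.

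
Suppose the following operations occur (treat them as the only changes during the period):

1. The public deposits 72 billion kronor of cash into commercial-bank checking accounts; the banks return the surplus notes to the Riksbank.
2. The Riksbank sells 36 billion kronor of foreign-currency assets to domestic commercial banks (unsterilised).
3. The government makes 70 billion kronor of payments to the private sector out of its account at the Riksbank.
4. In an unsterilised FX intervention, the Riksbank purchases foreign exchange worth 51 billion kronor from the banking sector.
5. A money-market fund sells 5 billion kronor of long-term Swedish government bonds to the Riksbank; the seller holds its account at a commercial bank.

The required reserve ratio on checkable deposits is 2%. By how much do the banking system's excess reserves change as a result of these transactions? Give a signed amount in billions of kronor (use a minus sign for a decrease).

+159.06 billion

Currency deposit 72 billion kronor: reserves +72B, deposits +72B.
FX sale 36 billion kronor: reserves −36B, deposits 0.
Government spending 70 billion kronor: reserves +70B, deposits +70B.
FX purchase 51 billion kronor: reserves +51B, deposits 0.
Asset purchase (from non-banks) 5 billion kronor: reserves +5B, deposits +5B.
Totals: Δreserves = +162B, Δdeposits = +147B.
Δrequired reserves = 2% × +147B = +2.94B.
Δexcess reserves = Δreserves − Δrequired = +162B − (+2.94B) = +159.06 billion.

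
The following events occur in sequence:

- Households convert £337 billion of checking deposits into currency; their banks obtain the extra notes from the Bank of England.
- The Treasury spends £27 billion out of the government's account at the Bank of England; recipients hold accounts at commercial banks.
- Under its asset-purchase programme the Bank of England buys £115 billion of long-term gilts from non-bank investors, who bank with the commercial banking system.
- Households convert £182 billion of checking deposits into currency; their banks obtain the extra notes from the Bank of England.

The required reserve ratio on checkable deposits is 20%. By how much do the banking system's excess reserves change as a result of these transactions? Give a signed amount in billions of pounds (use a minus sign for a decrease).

Currency withdrawal £337 billion: reserves −£337B, deposits −£337B.
Government spending £27 billion: reserves +£27B, deposits +£27B.
Asset purchase (from non-banks) £115 billion: reserves +£115B, deposits +£115B.
Currency withdrawal £182 billion: reserves −£182B, deposits −£182B.
Totals: Δreserves = −£377B, Δdeposits = −£377B.
Δrequired reserves = 20% × −£377B = −£75.4B.
Δexcess reserves = Δreserves − Δrequired = −£377B − (−£75.4B) = -£301.6 billion.

-£301.6 billion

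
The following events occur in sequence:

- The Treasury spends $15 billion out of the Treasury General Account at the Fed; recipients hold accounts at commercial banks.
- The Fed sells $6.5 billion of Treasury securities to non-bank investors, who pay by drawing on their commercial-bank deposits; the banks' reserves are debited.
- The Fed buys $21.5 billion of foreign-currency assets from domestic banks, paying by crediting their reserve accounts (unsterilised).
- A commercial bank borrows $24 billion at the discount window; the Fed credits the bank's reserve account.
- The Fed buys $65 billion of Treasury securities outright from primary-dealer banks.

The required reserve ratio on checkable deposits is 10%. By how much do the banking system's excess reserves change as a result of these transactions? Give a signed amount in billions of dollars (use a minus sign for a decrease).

+$118.15 billion

Government spending $15 billion: reserves +$15B, deposits +$15B.
Asset sale (to non-banks) $6.5 billion: reserves −$6.5B, deposits −$6.5B.
FX purchase $21.5 billion: reserves +$21.5B, deposits 0.
Discount-window loan $24 billion: reserves +$24B, deposits 0.
OMO purchase (from banks) $65 billion: reserves +$65B, deposits 0.
Totals: Δreserves = +$119B, Δdeposits = +$8.5B.
Δrequired reserves = 10% × +$8.5B = +$0.85B.
Δexcess reserves = Δreserves − Δrequired = +$119B − (+$0.85B) = +$118.15 billion.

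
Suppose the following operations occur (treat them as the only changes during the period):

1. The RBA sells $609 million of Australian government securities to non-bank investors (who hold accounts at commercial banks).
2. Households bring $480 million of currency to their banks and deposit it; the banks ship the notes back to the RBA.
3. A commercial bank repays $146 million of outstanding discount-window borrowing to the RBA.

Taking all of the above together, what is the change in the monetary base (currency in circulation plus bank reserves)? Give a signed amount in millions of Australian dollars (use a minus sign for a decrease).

Asset sale (to non-banks) $609 million: RBA balance sheet contracts → −$609M.
Currency deposit $480 million: just a shift between currency and reserves — both are base money → 0.
Discount-window repayment $146 million: RBA balance sheet contracts → −$146M.
Net: −609 + 0 − 146 = -$755 million.

-$755 million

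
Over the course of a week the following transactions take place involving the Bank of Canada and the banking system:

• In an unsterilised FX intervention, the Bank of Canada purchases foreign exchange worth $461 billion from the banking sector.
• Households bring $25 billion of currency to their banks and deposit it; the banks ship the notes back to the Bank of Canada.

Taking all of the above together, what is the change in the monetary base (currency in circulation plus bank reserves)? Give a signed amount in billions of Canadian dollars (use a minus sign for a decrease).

FX purchase $461 billion: Bank of Canada balance sheet expands → +$461B.
Currency deposit $25 billion: just a shift between currency and reserves — both are base money → 0.
Net: 461 + 0 = +$461 billion.

+$461 billion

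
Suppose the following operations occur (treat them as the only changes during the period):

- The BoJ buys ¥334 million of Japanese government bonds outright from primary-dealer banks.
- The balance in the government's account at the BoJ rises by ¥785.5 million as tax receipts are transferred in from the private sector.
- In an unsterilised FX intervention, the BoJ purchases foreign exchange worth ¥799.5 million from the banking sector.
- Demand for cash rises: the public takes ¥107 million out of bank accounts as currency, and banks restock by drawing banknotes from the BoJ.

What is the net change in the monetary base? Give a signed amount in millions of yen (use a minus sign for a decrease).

OMO purchase (from banks) ¥334 million: BoJ balance sheet expands → +¥334M.
Government account inflow ¥785.5 million: reserves shift to a non-base liability → −¥785.5M.
FX purchase ¥799.5 million: BoJ balance sheet expands → +¥799.5M.
Currency withdrawal ¥107 million: just a shift between currency and reserves — both are base money → 0.
Net: 334 − 785.5 + 799.5 + 0 = +¥348 million.

+¥348 million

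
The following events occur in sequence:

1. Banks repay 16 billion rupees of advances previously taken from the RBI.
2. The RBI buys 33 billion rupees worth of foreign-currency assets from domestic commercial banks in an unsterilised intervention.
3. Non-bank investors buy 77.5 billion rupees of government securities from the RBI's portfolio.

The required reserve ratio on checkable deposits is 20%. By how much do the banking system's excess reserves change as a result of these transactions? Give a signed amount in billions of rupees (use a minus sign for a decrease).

Discount-window repayment 16 billion rupees: reserves −16B, deposits 0.
FX purchase 33 billion rupees: reserves +33B, deposits 0.
Asset sale (to non-banks) 77.5 billion rupees: reserves −77.5B, deposits −77.5B.
Totals: Δreserves = −60.5B, Δdeposits = −77.5B.
Δrequired reserves = 20% × −77.5B = −15.5B.
Δexcess reserves = Δreserves − Δrequired = −60.5B − (−15.5B) = -45 billion.

-45 billion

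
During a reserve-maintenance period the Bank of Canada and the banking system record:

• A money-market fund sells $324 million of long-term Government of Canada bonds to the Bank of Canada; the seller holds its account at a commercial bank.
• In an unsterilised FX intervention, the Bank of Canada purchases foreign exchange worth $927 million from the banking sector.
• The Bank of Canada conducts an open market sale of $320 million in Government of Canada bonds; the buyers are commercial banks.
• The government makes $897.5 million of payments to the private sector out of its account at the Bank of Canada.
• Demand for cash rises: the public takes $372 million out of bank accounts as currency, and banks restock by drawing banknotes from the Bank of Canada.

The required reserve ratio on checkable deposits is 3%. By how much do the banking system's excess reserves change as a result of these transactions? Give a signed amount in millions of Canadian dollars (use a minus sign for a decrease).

+$1431.015 million

Asset purchase (from non-banks) $324 million: reserves +$324M, deposits +$324M.
FX purchase $927 million: reserves +$927M, deposits 0.
OMO sale (to banks) $320 million: reserves −$320M, deposits 0.
Government spending $897.5 million: reserves +$897.5M, deposits +$897.5M.
Currency withdrawal $372 million: reserves −$372M, deposits −$372M.
Totals: Δreserves = +$1456.5M, Δdeposits = +$849.5M.
Δrequired reserves = 3% × +$849.5M = +$25.485M.
Δexcess reserves = Δreserves − Δrequired = +$1456.5M − (+$25.485M) = +$1431.015 million.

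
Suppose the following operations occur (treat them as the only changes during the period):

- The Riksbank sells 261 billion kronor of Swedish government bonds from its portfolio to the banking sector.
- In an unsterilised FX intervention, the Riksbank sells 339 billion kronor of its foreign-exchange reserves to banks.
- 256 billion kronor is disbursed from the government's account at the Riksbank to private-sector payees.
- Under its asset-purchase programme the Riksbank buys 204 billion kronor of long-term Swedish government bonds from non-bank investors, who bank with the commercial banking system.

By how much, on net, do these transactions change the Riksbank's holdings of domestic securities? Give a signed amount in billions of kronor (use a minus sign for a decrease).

OMO sale (to banks) 261 billion kronor: securities removed from the Riksbank's portfolio → −261B.
FX sale 339 billion kronor: the Riksbank's securities portfolio is untouched → 0.
Government spending 256 billion kronor: the Riksbank's securities portfolio is untouched → 0.
Asset purchase (from non-banks) 204 billion kronor: securities added to the Riksbank's portfolio → +204B.
Net: −261 + 0 + 0 + 204 = -57 billion.

-57 billion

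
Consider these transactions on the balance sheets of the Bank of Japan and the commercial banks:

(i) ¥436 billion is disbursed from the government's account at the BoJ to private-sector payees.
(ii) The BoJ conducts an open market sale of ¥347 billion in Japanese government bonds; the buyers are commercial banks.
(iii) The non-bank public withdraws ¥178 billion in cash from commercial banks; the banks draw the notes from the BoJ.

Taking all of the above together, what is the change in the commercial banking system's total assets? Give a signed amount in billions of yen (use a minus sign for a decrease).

+¥258 billion

Government spending ¥436 billion: bank balance sheets expand → +¥436B.
OMO sale (to banks) ¥347 billion: just an asset swap on bank balance sheets → 0.
Currency withdrawal ¥178 billion: bank balance sheets shrink → −¥178B.
Net: 436 + 0 − 178 = +¥258 billion.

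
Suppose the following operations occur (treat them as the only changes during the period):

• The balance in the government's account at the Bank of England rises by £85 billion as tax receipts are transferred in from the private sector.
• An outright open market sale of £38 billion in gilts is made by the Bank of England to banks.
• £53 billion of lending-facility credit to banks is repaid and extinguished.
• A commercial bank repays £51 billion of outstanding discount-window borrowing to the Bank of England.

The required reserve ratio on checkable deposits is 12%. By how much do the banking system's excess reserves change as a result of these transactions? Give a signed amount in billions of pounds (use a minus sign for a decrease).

-£216.8 billion

Government account inflow £85 billion: reserves −£85B, deposits −£85B.
OMO sale (to banks) £38 billion: reserves −£38B, deposits 0.
Discount-window repayment £53 billion: reserves −£53B, deposits 0.
Discount-window repayment £51 billion: reserves −£51B, deposits 0.
Totals: Δreserves = −£227B, Δdeposits = −£85B.
Δrequired reserves = 12% × −£85B = −£10.2B.
Δexcess reserves = Δreserves − Δrequired = −£227B − (−£10.2B) = -£216.8 billion.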